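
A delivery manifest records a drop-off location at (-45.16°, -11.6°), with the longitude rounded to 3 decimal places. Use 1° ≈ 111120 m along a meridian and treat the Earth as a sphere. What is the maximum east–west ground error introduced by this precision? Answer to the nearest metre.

39 metres

Rounding to 3 decimal places leaves the longitude within ±0.0005° of the true value.
Parallels shrink by cos φ, so at 45.16° a degree of longitude is 111120 × 0.7051 ≈ 78354 m.
Maximum E–W displacement: 0.0005 × 78354 = 39.177 m.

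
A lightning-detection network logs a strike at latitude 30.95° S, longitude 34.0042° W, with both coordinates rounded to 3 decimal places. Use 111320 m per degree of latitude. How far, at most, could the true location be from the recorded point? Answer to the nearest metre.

73 metres

Rounding to 3 decimal places leaves each coordinate within ±0.0005° of the true value.
N–S: 0.0005° × 111320 m/° = 55.66 m.
Longitude error → 0.0005 × 111320 × cos 30.95° = 0.0005 × 111320 × 0.8576 ≈ 47.7349 m.
Combining orthogonally: (55.66² + 47.7349²)^½ ≈ 73.3257 m.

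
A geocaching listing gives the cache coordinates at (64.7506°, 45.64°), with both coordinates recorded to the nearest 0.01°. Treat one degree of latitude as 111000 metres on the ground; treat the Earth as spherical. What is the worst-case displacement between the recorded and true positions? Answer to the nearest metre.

Rounding to 2 decimal places leaves each coordinate within ±0.005° of the true value.
N–S: 0.005° × 111000 m/° = 555 m.
Longitude error → 0.005 × 111000 × cos 64.7506° = 0.005 × 111000 × 0.4266 ≈ 236.74 m.
Combining orthogonally: (555² + 236.74²)^½ ≈ 603.383 m.

603 metres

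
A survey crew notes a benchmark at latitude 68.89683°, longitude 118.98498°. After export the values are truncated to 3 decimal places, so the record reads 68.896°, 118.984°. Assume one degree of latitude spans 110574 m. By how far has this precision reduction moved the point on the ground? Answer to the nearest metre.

100 metres

The latitude changed by +0.00083° and the longitude by +0.00098°.
North–south shift: 0.00083 × 110574 = 91.7764 m.
E–W at 68.896°: 0.00098° × 110574 × cos 68.896° = 0.00098 × 110574 × 0.3601 ≈ 39.0172 m.
Hypotenuse of the two orthogonal shifts: √(91.7764² + 39.0172²) = 99.7259 m.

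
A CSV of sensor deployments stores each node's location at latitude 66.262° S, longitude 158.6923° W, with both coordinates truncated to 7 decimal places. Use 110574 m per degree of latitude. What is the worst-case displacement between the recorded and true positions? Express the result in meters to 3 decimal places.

0.012 meters

Truncating at 7 decimal places can drop up to a full unit in the last place, so each coordinate may be off by as much as 1e-07°.
Latitude error → 1e-07 × 110574 = 0.0110574 m along the meridian.
East–west component at 66.262°: 1e-07° × 110574 × cos 66.262° ≈ 1e-07 × 44512.1 ≈ 0.00445121 m.
The two errors are perpendicular, so the maximum displacement is √(0.0110574² + 0.00445121²) ≈ 0.0119197 m.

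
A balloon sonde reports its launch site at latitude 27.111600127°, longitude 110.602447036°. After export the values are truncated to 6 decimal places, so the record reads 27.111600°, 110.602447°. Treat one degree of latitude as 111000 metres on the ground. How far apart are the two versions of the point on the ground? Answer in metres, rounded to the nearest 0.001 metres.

0.015 metres

The latitude changed by +0.000000127° and the longitude by +0.000000036°.
North–south shift: 0.000000127 × 111000 = 0.014097 m.
E–W at 27.1116°: 0.000000036° × 111000 × cos 27.1116° = 0.000000036 × 111000 × 0.8901 ≈ 0.00355692 m.
Combined displacement = (0.014097² + 0.00355692²)^½ ≈ 0.0145388 m.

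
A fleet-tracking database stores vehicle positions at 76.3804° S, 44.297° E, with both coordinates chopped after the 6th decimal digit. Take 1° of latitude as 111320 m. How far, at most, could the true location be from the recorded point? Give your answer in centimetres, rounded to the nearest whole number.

Truncating at 6 decimal places can drop up to a full unit in the last place, so each coordinate may be off by as much as 1e-06°.
N–S: 1e-06° × 111320 m/° = 0.11132 m.
East–west component at 76.3804°: 1e-06° × 111320 × cos 76.3804° ≈ 1e-06 × 26213 ≈ 0.026213 m.
Combining orthogonally: (0.11132² + 0.026213²)^½ ≈ 0.114365 m.
That is 0.114365 m = 11.436 cm.

11 centimetres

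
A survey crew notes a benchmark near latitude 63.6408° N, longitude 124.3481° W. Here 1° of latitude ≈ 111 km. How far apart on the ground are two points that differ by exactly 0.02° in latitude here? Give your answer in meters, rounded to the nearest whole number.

2220 meters

0.02° × 111000 m/° = 2220 m.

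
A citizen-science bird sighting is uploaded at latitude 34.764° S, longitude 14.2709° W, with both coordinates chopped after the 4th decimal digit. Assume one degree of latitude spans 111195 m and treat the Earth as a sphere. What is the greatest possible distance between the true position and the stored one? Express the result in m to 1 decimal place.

Truncating at 4 decimal places can drop up to a full unit in the last place, so each coordinate may be off by as much as 0.0001°.
N–S: 0.0001° × 111195 m/° = 11.1195 m.
E–W at 34.764°: 0.0001° × 111195 × cos 34.764° = 0.0001 × 111195 × 0.8215 ≈ 9.13475 m.
Combining orthogonally: (11.1195² + 9.13475²)^½ ≈ 14.3905 m.

14.4 m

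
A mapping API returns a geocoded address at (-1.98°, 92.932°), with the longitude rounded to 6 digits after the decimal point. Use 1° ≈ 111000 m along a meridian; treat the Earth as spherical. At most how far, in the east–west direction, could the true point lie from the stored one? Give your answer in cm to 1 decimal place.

5.5 cm

Rounding to 6 decimal places leaves the longitude within ±5e-07° of the true value.
One degree of longitude at 1.98° is 111000 × cos 1.98° ≈ 111000 × 0.9994 = 110934 m.
East–west error: 5e-07° × 110934 m/° ≈ 0.0554669 m.
That is 0.0554669 m = 5.5467 cm.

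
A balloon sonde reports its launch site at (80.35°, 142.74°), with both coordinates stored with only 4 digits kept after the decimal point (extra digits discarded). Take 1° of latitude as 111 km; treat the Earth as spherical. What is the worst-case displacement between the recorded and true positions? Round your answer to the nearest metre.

11 metres

Truncating at 4 decimal places can drop up to a full unit in the last place, so each coordinate may be off by as much as 0.0001°.
Latitude error → 0.0001 × 111000 = 11.1 m along the meridian.
East–west component at 80.35°: 0.0001° × 111000 × cos 80.35° ≈ 0.0001 × 18606.8 ≈ 1.86068 m.
Worst case both components are at the extreme and orthogonal: √(11.1² + 1.86068²) ≈ 11.2549 m.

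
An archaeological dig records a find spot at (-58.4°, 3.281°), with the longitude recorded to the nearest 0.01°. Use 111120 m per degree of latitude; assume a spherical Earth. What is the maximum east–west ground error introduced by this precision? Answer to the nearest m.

Rounding to 2 decimal places leaves the longitude within ±0.005° of the true value.
At latitude 58.4° a degree of longitude spans 111120 m × cos 58.4° = 111120 × 0.5240 ≈ 58225.3 m.
Maximum E–W displacement: 0.005 × 58225.3 = 291.127 m.

291 m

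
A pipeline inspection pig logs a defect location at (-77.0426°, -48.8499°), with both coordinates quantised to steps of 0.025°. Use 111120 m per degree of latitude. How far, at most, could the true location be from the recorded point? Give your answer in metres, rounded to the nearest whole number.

1423 metres

With a 0.025° grid the true value lies within half a step, ±0.025°/2 = ±0.0125°, of the stored one.
Latitude error → 0.0125 × 111120 = 1389 m along the meridian.
E–W at 77.0426°: 0.0125° × 111120 × cos 77.0426° = 0.0125 × 111120 × 0.2242 ≈ 311.451 m.
Combining orthogonally: (1389² + 311.451²)^½ ≈ 1423.49 m.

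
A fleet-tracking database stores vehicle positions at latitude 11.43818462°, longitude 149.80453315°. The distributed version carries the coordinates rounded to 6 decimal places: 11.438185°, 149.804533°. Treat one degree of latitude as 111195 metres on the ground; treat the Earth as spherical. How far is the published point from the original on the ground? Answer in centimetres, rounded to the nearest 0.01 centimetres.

4.53 centimetres

The latitude changed by -0.00000038° and the longitude by +0.00000015°.
North–south shift: -0.00000038 × 111195 = -0.0422541 m.
East–west at this latitude: 0.00000015° × 111195 × cos 11.4382° ≈ 0.00000015 × 108987 = 0.016348 m.
Hypotenuse of the two orthogonal shifts: √(0.0422541² + 0.016348²) = 0.0453064 m.
That is 0.0453064 m = 4.5306 cm.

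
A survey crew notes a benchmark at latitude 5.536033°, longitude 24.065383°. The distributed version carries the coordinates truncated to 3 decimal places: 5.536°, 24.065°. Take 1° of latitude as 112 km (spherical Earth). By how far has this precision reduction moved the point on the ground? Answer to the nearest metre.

43 metres

Δlat = 5.536033 − 5.536 = +0.000033°; Δlon = 24.065383 − 24.065 = +0.000383°.
N–S: 0.000033° × 112000 m/° = 3.696 m.
East–west at this latitude: 0.000383° × 112000 × cos 5.536° ≈ 0.000383 × 111478 = 42.6959 m.
Distance: √(3.696² + 42.6959²) ≈ 42.8556 m.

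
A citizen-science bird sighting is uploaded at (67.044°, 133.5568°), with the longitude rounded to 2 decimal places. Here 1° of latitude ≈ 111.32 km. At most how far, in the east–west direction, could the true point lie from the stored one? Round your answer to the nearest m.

Rounding to 2 decimal places leaves the longitude within ±0.005° of the true value.
At latitude 67.044° a degree of longitude spans 111320 m × cos 67.044° = 111320 × 0.3900 ≈ 43417.5 m.
So at most 0.005° × 43417.5 ≈ 217.087 m east–west.

217 m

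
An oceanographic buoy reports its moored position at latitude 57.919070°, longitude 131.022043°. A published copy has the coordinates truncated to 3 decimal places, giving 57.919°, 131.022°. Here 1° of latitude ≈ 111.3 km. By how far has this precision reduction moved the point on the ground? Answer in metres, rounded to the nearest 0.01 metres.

The latitude changed by +0.000070° and the longitude by +0.000043°.
N–S: 0.000070° × 111300 m/° = 7.791 m.
East–west at this latitude: 0.000043° × 111300 × cos 57.919° ≈ 0.000043 × 59113.4 = 2.54188 m.
Hypotenuse of the two orthogonal shifts: √(7.791² + 2.54188²) = 8.19517 m.

8.20 metres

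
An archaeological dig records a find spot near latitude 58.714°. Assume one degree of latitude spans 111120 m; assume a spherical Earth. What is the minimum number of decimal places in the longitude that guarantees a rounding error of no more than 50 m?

At 58.714° one degree of longitude covers 111120 × cos 58.714° ≈ 111120 × 0.5193 ≈ 57705.8 m.
Rounding to N decimal places gives at most 0.5 × 10⁻ᴺ degrees of error, i.e. 0.5 × 10⁻ᴺ × 57705.8 m.
Need 0.5 × 57705.8 × 10⁻ᴺ ≤ 50 → 10⁻ᴺ ≤ 1.733e-03, so N ≥ 2.76.
At 2 places the error can reach 289 m, but 3 places keeps it to 28.9 m.

3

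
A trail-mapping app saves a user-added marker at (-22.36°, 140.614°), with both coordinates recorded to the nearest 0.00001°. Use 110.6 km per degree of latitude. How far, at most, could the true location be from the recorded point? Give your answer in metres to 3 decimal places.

Rounding to 5 decimal places leaves each coordinate within ±5e-06° of the true value.
N–S: 5e-06° × 110600 m/° = 0.553 m.
Longitude error → 5e-06 × 110600 × cos 22.36° = 5e-06 × 110600 × 0.9248 ≈ 0.511421 m.
Combining orthogonally: (0.553² + 0.511421²)^½ ≈ 0.753233 m.

0.753 metres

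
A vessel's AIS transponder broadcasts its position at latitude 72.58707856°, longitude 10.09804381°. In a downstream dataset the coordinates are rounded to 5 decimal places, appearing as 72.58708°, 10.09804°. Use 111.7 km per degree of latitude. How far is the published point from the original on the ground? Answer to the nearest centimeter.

21 centimeters

The latitude changed by -0.00000144° and the longitude by +0.00000381°.
N–S: -0.00000144° × 111700 m/° = -0.160848 m.
E–W at 72.5871°: 0.00000381° × 111700 × cos 72.5871° = 0.00000381 × 111700 × 0.2993 ≈ 0.127356 m.
Distance: √(0.160848² + 0.127356²) ≈ 0.205163 m.
That is 0.205163 m = 20.516 cm.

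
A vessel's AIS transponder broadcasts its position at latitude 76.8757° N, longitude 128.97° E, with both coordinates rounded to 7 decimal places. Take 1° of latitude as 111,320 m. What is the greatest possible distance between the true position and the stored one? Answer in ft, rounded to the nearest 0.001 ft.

0.019 ft

Rounding to 7 decimal places leaves each coordinate within ±5e-08° of the true value.
Latitude error → 5e-08 × 111320 = 0.005566 m along the meridian.
E–W at 76.8757°: 5e-08° × 111320 × cos 76.8757° = 5e-08 × 111320 × 0.2271 ≈ 0.00126384 m.
Combining orthogonally: (0.005566² + 0.00126384²)^½ ≈ 0.00570768 m.
Converting: 0.00570768 m × 3.2808 ft/m ≈ 0.018726 ft.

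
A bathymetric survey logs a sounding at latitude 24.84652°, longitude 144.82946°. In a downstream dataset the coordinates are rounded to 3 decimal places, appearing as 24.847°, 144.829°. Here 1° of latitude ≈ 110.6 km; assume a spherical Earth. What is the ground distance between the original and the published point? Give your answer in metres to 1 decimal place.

Δlat = 24.84652 − 24.847 = -0.00048°; Δlon = 144.82946 − 144.829 = +0.00046°.
N–S: -0.00048° × 110600 m/° = -53.088 m.
East–west at this latitude: 0.00046° × 110600 × cos 24.847° ≈ 0.00046 × 100362 = 46.1666 m.
Distance: √(53.088² + 46.1666²) ≈ 70.354 m.

70.4 metres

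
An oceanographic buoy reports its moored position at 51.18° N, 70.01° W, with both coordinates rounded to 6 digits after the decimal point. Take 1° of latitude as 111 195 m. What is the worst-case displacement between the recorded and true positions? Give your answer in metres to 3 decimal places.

0.066 metres

Rounding to 6 decimal places leaves each coordinate within ±5e-07° of the true value.
Latitude error → 5e-07 × 111195 = 0.0555975 m along the meridian.
Longitude error → 5e-07 × 111195 × cos 51.18° = 5e-07 × 111195 × 0.6269 ≈ 0.0348527 m.
Combining orthogonally: (0.0555975² + 0.0348527²)^½ ≈ 0.0656186 m.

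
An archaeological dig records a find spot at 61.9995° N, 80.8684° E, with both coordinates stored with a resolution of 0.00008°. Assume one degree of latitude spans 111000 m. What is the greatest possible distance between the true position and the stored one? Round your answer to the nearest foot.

16 feet

With a 0.00008° grid the true value lies within half a step, ±0.00008°/2 = ±4e-05°, of the stored one.
Latitude error → 4e-05 × 111000 = 4.44 m along the meridian.
East–west component at 61.9995°: 4e-05° × 111000 × cos 61.9995° ≈ 4e-05 × 52112.2 ≈ 2.08449 m.
Worst case both components are at the extreme and orthogonal: √(4.44² + 2.08449²) ≈ 4.90497 m.
In feet: 4.90497 m ÷ 0.3048 ≈ 16.092 ft.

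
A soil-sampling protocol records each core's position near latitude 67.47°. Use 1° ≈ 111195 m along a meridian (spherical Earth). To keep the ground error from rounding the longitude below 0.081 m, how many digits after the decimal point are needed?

At 67.47° one degree of longitude covers 111195 × cos 67.47° ≈ 111195 × 0.3832 ≈ 42606.3 m.
Rounding to N decimal places gives at most 0.5 × 10⁻ᴺ degrees of error, i.e. 0.5 × 10⁻ᴺ × 42606.3 m.
Setting 21303.1 × 10⁻ᴺ ≤ 0.081 gives 10ᴺ ≥ 2.63e+05, i.e. N ≥ 5.42.
At 5 places the error can reach 0.213 m, but 6 places keeps it to 0.0213 m.

6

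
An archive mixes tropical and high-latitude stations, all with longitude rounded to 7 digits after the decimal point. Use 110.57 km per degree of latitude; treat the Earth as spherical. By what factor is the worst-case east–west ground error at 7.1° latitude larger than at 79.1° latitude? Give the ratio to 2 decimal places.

Rounding to 7 decimal places leaves the longitude within ±5e-08° of the true value.
Error at 7.1° = 5e-08° × 110570 × cos 7.1° ≈ 0.0055285 × 0.9923 = 0.0054861 m.
Error at 79.1° = 5e-08° × 110570 × cos 79.1° ≈ 0.0055285 × 0.1891 = 0.0010454 m.
The ratio reduces to cos 7.1° / cos 79.1° = 0.9923/0.1891 ≈ 5.2478.

5.25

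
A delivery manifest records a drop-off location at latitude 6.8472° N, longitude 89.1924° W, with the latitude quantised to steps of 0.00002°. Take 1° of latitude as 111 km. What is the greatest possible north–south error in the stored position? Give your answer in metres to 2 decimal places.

1.11 metres

With a 0.00002° grid the true value lies within half a step, ±0.00002°/2 = ±1e-05°, of the stored one.
Along the meridian that is 1e-05° × 111000 m/° = 1.11 m.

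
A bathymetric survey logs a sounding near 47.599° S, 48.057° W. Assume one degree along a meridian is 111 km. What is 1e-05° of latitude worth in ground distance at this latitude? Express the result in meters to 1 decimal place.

Along a meridian 1e-05° is 1e-05 × 111000 = 1.11 m.

1.1 meters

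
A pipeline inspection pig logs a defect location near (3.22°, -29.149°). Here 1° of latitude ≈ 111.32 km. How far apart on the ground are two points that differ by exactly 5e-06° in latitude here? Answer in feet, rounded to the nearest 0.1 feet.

Along a meridian 5e-06° is 5e-06 × 111320 = 0.5566 m.
In feet: 0.5566 m ÷ 0.3048 ≈ 1.8261 ft.

1.8 feet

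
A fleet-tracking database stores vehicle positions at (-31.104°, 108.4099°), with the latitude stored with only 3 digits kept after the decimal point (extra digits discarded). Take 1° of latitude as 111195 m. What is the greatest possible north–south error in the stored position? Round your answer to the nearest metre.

111 metres

Truncating at 3 decimal places can drop up to a full unit in the last place, so the latitude may be off by as much as 0.001°.
North–south distance: 0.001° × 111195 m/° = 111.195 m.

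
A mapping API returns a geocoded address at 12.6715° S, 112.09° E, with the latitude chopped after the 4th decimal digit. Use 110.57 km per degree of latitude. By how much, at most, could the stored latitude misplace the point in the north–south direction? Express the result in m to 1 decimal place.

11.1 m

Truncating at 4 decimal places can drop up to a full unit in the last place, so the latitude may be off by as much as 0.0001°.
Along the meridian that is 0.0001° × 110570 m/° = 11.057 m.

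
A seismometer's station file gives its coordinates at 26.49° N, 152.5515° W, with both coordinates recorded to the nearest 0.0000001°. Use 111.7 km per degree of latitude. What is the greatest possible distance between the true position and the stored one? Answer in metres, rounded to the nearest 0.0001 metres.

Rounding to 7 decimal places leaves each coordinate within ±5e-08° of the true value.
Latitude error → 5e-08 × 111700 = 0.005585 m along the meridian.
Longitude error → 5e-08 × 111700 × cos 26.49° = 5e-08 × 111700 × 0.8950 ≈ 0.00499864 m.
Combining orthogonally: (0.005585² + 0.00499864²)^½ ≈ 0.00749524 m.

0.0075 metres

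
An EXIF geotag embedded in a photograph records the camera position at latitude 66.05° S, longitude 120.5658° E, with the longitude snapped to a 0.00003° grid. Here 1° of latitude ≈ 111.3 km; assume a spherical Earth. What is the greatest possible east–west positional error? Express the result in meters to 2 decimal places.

0.68 meters

With a 0.00003° grid the true value lies within half a step, ±0.00003°/2 = ±1.5e-05°, of the stored one.
One degree of longitude at 66.05° is 111300 × cos 66.05° ≈ 111300 × 0.4059 = 45181 m.
Maximum E–W displacement: 1.5e-05 × 45181 = 0.677716 m.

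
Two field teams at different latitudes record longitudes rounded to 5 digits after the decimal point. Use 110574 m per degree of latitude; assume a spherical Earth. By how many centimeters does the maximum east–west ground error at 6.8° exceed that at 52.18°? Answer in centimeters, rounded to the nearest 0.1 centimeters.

21.0 centimeters

Rounding to 5 decimal places leaves the longitude within ±5e-06° of the true value.
At 6.8°: 5e-06° × 110574 × cos 6.8° = 5e-06 × 110574 × 0.9930 ≈ 0.54898 m.
Error at 52.18° = 5e-06° × 110574 × cos 52.18° ≈ 0.55287 × 0.6132 = 0.33901 m.
So the lower-latitude error exceeds the higher by 0.54898 − 0.33901 = 0.20997 m.
That is 0.20997 m = 20.997 cm.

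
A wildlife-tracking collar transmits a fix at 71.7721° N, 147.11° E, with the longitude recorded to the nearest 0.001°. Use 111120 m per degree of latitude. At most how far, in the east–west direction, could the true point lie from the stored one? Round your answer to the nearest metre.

Rounding to 3 decimal places leaves the longitude within ±0.0005° of the true value.
At latitude 71.7721° a degree of longitude spans 111120 m × cos 71.7721° = 111120 × 0.3128 ≈ 34758.1 m.
East–west error: 0.0005° × 34758.1 m/° ≈ 17.379 m.

17 metres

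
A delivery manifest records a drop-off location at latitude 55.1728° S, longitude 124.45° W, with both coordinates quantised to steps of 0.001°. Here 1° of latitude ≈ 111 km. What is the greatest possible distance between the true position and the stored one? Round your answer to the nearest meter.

64 meters

With a 0.001° grid the true value lies within half a step, ±0.001°/2 = ±0.0005°, of the stored one.
Latitude error → 0.0005 × 111000 = 55.5 m along the meridian.
E–W at 55.1728°: 0.0005° × 111000 × cos 55.1728° = 0.0005 × 111000 × 0.5711 ≈ 31.6962 m.
The two errors are perpendicular, so the maximum displacement is √(55.5² + 31.6962²) ≈ 63.9132 m.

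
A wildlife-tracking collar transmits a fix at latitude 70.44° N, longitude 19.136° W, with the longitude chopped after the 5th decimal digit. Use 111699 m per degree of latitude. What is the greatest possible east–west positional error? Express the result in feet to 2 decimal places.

1.23 feet

Truncating at 5 decimal places can drop up to a full unit in the last place, so the longitude may be off by as much as 1e-05°.
Parallels shrink by cos φ, so at 70.44° a degree of longitude is 111699 × 0.3348 ≈ 37396.1 m.
East–west error: 1e-05° × 37396.1 m/° ≈ 0.373961 m.
Converting: 0.373961 m × 3.2808 ft/m ≈ 1.2269 ft.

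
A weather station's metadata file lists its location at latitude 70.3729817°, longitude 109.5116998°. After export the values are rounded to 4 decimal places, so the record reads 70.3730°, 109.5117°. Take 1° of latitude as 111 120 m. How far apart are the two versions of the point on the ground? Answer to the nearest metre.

The latitude changed by -0.0000183° and the longitude by -0.0000002°.
North–south shift: -0.0000183 × 111120 = -2.0335 m.
East–west at this latitude: -0.0000002° × 111120 × cos 70.373° ≈ -0.0000002 × 37324.7 = -0.00746494 m.
Distance: √(2.0335² + 0.00746494²) ≈ 2.03351 m.

2 metres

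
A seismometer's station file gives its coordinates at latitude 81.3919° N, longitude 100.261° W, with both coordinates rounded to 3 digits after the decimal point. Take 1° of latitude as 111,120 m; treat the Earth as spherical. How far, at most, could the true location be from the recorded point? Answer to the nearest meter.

Rounding to 3 decimal places leaves each coordinate within ±0.0005° of the true value.
Latitude error → 0.0005 × 111120 = 55.56 m along the meridian.
East–west component at 81.3919°: 0.0005° × 111120 × cos 81.3919° ≈ 0.0005 × 16631.9 ≈ 8.31595 m.
Worst case both components are at the extreme and orthogonal: √(55.56² + 8.31595²) ≈ 56.1789 m.

56 meters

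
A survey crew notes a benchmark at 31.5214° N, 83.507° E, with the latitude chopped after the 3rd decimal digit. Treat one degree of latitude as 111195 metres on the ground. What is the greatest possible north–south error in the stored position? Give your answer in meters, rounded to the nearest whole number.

Truncating at 3 decimal places can drop up to a full unit in the last place, so the latitude may be off by as much as 0.001°.
So the N–S error is at most 0.001 × 111195 = 111.195 m.

111 meters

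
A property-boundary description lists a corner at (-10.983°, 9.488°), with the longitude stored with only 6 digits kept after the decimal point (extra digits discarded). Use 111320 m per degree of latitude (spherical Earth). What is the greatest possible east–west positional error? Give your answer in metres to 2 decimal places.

0.11 metres

Truncating at 6 decimal places can drop up to a full unit in the last place, so the longitude may be off by as much as 1e-06°.
Parallels shrink by cos φ, so at 10.983° a degree of longitude is 111320 × 0.9817 ≈ 109281 m.
So at most 1e-06° × 109281 ≈ 0.109281 m east–west.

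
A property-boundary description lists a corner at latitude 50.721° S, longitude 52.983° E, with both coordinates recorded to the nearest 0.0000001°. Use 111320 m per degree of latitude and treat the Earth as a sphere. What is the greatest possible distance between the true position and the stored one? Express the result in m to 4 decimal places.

Rounding to 7 decimal places leaves each coordinate within ±5e-08° of the true value.
Latitude error → 5e-08 × 111320 = 0.005566 m along the meridian.
Longitude error → 5e-08 × 111320 × cos 50.721° = 5e-08 × 111320 × 0.6331 ≈ 0.00352382 m.
Combining orthogonally: (0.005566² + 0.00352382²)^½ ≈ 0.00658769 m.

0.0066 m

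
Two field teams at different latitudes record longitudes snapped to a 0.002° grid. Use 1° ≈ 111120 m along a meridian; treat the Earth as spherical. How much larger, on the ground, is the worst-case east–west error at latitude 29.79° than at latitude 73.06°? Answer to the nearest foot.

210 feet

With a 0.002° grid the true value lies within half a step, ±0.002°/2 = ±0.001°, of the stored one.
At 29.79°: 0.001° × 111120 × cos 29.79° = 0.001 × 111120 × 0.8679 ≈ 96.436 m.
Error at 73.06° = 0.001° × 111120 × cos 73.06° ≈ 111.12 × 0.2914 = 32.377 m.
So the lower-latitude error exceeds the higher by 96.436 − 32.377 = 64.059 m.
Converting: 64.0587 m × 3.2808 ft/m ≈ 210.17 ft.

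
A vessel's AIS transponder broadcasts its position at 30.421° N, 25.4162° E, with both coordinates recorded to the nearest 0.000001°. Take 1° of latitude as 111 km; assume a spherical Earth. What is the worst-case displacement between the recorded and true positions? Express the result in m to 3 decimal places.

Rounding to 6 decimal places leaves each coordinate within ±5e-07° of the true value.
N–S: 5e-07° × 111000 m/° = 0.0555 m.
Longitude error → 5e-07 × 111000 × cos 30.421° = 5e-07 × 111000 × 0.8623 ≈ 0.0478592 m.
Combining orthogonally: (0.0555² + 0.0478592²)^½ ≈ 0.0732854 m.

0.073 m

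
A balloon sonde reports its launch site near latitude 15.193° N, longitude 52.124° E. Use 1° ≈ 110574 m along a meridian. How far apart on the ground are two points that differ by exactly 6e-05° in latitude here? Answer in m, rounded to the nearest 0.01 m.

6.63 m

Along a meridian 6e-05° is 6e-05 × 110574 = 6.63444 m.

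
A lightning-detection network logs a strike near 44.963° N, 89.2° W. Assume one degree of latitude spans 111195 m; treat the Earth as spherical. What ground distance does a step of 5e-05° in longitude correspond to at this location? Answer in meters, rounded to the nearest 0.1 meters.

3.9 meters

One degree of longitude here spans 111195 × cos 44.963° = 111195 × 0.7076 ≈ 78677.5 m; 5e-05° of that is 3.93387 m.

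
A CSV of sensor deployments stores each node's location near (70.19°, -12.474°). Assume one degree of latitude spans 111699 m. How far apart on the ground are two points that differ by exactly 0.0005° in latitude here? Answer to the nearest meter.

0.0005° × 111699 m/° = 55.8495 m.

56 meters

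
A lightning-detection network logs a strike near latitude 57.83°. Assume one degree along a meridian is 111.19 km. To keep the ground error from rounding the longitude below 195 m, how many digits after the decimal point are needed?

3

At 57.83° one degree of longitude covers 111190 × cos 57.83° ≈ 111190 × 0.5324 ≈ 59201.2 m.
With N decimal places the half-ulp bound is 0.5·10⁻ᴺ°, or 0.5·10⁻ᴺ × 59201.2 m on the ground.
Setting 29600.6 × 10⁻ᴺ ≤ 195 gives 10ᴺ ≥ 151.8, i.e. N ≥ 2.18.
So 3 decimal places suffice (29.6 m); 2 would allow up to 296 m.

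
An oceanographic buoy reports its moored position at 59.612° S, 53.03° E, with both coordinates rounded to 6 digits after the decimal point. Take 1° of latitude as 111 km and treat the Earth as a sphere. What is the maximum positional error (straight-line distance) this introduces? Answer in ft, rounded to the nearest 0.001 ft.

Rounding to 6 decimal places leaves each coordinate within ±5e-07° of the true value.
N–S: 5e-07° × 111000 m/° = 0.0555 m.
E–W at 59.612°: 5e-07° × 111000 × cos 59.612° = 5e-07 × 111000 × 0.5059 ≈ 0.0280748 m.
Worst case both components are at the extreme and orthogonal: √(0.0555² + 0.0280748²) ≈ 0.0621968 m.
In feet: 0.0621968 m ÷ 0.3048 ≈ 0.20406 ft.

0.204 ft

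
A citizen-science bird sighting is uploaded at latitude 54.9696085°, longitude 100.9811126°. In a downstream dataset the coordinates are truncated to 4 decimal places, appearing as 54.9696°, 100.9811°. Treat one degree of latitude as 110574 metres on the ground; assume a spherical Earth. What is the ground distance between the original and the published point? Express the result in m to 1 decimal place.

1.2 m

Δlat = 54.9696085 − 54.9696 = +0.0000085°; Δlon = 100.9811126 − 100.9811 = +0.0000126°.
N–S: 0.0000085° × 110574 m/° = 0.939879 m.
East–west at this latitude: 0.0000126° × 110574 × cos 54.9696° ≈ 0.0000126 × 63470.7 = 0.799731 m.
Distance: √(0.939879² + 0.799731²) ≈ 1.23408 m.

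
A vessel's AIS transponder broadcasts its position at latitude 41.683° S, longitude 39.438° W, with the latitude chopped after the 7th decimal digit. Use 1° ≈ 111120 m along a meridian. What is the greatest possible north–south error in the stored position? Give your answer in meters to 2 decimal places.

Truncating at 7 decimal places can drop up to a full unit in the last place, so the latitude may be off by as much as 1e-07°.
Along the meridian that is 1e-07° × 111120 m/° = 0.011112 m.

0.01 meters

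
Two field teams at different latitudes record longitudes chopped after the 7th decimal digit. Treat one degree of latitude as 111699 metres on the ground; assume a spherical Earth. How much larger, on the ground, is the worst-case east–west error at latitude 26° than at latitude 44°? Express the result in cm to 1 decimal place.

Truncating at 7 decimal places can drop up to a full unit in the last place, so the longitude may be off by as much as 1e-07°.
At 26°: 1e-07° × 111699 × cos 26° = 1e-07 × 111699 × 0.8988 ≈ 0.010039 m.
At 44°: 1e-07° × 111699 × cos 44° = 1e-07 × 111699 × 0.7193 ≈ 0.008035 m.
Difference: 0.010039 − 0.008035 = 0.0020045 m.
That is 0.00200449 m = 0.20045 cm.

0.2 cm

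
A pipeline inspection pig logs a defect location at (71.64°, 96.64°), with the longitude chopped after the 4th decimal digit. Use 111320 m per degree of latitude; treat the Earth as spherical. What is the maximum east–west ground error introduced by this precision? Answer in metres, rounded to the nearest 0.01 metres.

3.51 metres

Truncating at 4 decimal places can drop up to a full unit in the last place, so the longitude may be off by as much as 0.0001°.
Parallels shrink by cos φ, so at 71.64° a degree of longitude is 111320 × 0.3150 ≈ 35064.3 m.
So at most 0.0001° × 35064.3 ≈ 3.50643 m east–west.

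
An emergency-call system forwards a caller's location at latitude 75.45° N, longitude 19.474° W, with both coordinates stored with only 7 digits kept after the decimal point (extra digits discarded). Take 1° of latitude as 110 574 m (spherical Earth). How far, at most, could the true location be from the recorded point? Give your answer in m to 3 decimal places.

0.011 m

Truncating at 7 decimal places can drop up to a full unit in the last place, so each coordinate may be off by as much as 1e-07°.
North–south component: 1e-07° × 110574 = 0.0110574 m.
E–W at 75.45°: 1e-07° × 110574 × cos 75.45° = 1e-07 × 110574 × 0.2512 ≈ 0.00277789 m.
Worst case both components are at the extreme and orthogonal: √(0.0110574² + 0.00277789²) ≈ 0.011401 m.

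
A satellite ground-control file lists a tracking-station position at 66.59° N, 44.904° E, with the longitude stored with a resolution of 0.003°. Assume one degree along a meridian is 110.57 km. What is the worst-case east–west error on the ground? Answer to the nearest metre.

With a 0.003° grid the true value lies within half a step, ±0.003°/2 = ±0.0015°, of the stored one.
At latitude 66.59° a degree of longitude spans 110570 m × cos 66.59° = 110570 × 0.3973 ≈ 43930.4 m.
So at most 0.0015° × 43930.4 ≈ 65.8955 m east–west.

66 metres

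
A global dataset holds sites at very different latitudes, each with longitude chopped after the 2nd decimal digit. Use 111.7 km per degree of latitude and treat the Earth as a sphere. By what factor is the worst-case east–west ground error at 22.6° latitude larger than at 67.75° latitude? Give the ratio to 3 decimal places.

2.438

Truncating at 2 decimal places can drop up to a full unit in the last place, so the longitude may be off by as much as 0.01°.
At 22.6°: 0.01° × 111700 × cos 22.6° = 0.01 × 111700 × 0.9232 ≈ 1031.2 m.
Error at 67.75° = 0.01° × 111700 × cos 67.75° ≈ 1117 × 0.3786 = 422.95 m.
The ratio reduces to cos 22.6° / cos 67.75° = 0.9232/0.3786 ≈ 2.4382.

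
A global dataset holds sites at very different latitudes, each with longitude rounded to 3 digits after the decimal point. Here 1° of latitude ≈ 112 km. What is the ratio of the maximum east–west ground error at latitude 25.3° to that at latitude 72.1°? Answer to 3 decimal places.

Rounding to 3 decimal places leaves the longitude within ±0.0005° of the true value.
Error at 25.3° = 0.0005° × 112000 × cos 25.3° ≈ 56 × 0.9041 = 50.629 m.
Error at 72.1° = 0.0005° × 112000 × cos 72.1° ≈ 56 × 0.3074 = 17.212 m.
Ratio: 50.629 / 17.212 = cos 25.3° / cos 72.1° ≈ 2.9415.

2.941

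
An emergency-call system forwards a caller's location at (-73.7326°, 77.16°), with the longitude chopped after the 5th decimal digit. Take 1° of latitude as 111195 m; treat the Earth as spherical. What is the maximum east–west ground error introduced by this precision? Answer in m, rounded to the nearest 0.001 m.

0.311 m

Truncating at 5 decimal places can drop up to a full unit in the last place, so the longitude may be off by as much as 1e-05°.
One degree of longitude at 73.7326° is 111195 × cos 73.7326° ≈ 111195 × 0.2801 = 31148 m.
So at most 1e-05° × 31148 ≈ 0.31148 m east–west.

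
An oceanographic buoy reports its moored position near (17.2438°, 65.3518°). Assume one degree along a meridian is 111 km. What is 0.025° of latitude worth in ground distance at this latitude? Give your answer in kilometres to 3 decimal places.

2.775 kilometres

0.025° × 111000 m/° = 2775 m.
That is 2775 m = 2.775 km.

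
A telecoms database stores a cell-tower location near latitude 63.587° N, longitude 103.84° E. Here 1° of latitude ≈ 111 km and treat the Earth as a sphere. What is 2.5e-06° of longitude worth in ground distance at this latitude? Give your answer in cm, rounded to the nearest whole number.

12 cm

2.5e-06° of longitude at 63.587° is 2.5e-06 × 111000 × cos 63.587° ≈ 2.5e-06 × 49377.1 = 0.123443 m.
That is 0.123443 m = 12.344 cm.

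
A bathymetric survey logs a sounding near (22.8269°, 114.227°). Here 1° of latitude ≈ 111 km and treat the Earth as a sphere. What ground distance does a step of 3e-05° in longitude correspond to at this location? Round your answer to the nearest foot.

10 feet

One degree of longitude here spans 111000 × cos 22.8269° = 111000 × 0.9217 ≈ 102307 m; 3e-05° of that is 3.0692 m.
In feet: 3.0692 m ÷ 0.3048 ≈ 10.07 ft.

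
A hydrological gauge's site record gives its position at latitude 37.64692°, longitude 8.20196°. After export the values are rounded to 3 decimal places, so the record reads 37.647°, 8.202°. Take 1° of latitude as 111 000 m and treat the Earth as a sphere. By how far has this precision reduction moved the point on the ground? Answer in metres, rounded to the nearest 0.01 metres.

9.55 metres

Δlat = 37.64692 − 37.647 = -0.00008°; Δlon = 8.20196 − 8.202 = -0.00004°.
N–S: -0.00008° × 111000 m/° = -8.88 m.
E–W at 37.647°: -0.00004° × 111000 × cos 37.647° = -0.00004 × 111000 × 0.7918 ≈ -3.51554 m.
Combined displacement = (8.88² + 3.51554²)^½ ≈ 9.55057 m.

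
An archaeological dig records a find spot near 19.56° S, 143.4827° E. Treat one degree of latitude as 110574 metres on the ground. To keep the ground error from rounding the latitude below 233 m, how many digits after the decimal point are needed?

One degree of latitude covers 110574 m.
Rounding to N decimal places gives at most 0.5 × 10⁻ᴺ degrees of error, i.e. 0.5 × 10⁻ᴺ × 110574 m.
Need 0.5 × 110574 × 10⁻ᴺ ≤ 233 → 10⁻ᴺ ≤ 4.214e-03, so N ≥ 2.38.
N = 2 would give 553 m (too coarse); N = 3 gives 55.3 m ≤ 233 m.

3 decimal places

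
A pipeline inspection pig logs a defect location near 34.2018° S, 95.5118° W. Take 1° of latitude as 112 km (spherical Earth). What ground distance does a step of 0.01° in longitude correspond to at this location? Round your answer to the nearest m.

One degree of longitude here spans 112000 × cos 34.2018° = 112000 × 0.8271 ≈ 92631 m; 0.01° of that is 926.31 m.

926 m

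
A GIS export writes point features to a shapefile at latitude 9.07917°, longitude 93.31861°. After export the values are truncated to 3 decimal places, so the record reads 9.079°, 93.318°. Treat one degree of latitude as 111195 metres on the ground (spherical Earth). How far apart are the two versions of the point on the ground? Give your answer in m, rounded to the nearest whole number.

70 m

The latitude changed by +0.00017° and the longitude by +0.00061°.
N–S: 0.00017° × 111195 m/° = 18.9031 m.
East–west at this latitude: 0.00061° × 111195 × cos 9.079° ≈ 0.00061 × 109802 = 66.9792 m.
Combined displacement = (18.9031² + 66.9792²)^½ ≈ 69.5955 m.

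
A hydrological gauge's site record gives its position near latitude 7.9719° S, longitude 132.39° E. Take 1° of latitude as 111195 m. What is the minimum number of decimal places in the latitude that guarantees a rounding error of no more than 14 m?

One degree of latitude covers 111195 m.
Rounding to N decimal places gives at most 0.5 × 10⁻ᴺ degrees of error, i.e. 0.5 × 10⁻ᴺ × 111195 m.
Setting 55597.5 × 10⁻ᴺ ≤ 14 gives 10ᴺ ≥ 3971, i.e. N ≥ 3.60.
So 4 decimal places suffice (5.56 m); 3 would allow up to 55.6 m.

4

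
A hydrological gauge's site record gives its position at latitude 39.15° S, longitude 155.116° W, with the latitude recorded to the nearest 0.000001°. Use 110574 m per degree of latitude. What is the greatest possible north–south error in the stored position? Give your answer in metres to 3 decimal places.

0.055 metres

Rounding to 6 decimal places leaves the latitude within ±5e-07° of the true value.
North–south distance: 5e-07° × 110574 m/° = 0.055287 m.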